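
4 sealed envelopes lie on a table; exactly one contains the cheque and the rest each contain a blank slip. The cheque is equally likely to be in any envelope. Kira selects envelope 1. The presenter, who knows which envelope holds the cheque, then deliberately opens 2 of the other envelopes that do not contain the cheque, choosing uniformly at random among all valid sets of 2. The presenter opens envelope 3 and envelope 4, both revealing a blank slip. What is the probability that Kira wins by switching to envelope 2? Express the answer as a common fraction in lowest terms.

3/4

Apply Bayes' rule, conditioning on where the cheque actually is.
If it is in envelope 1 (prior 1/4): the presenter has 3 equally likely choices, so probability 1/3; weight (1/4)·(1/3) = 1/12.
If it is in envelope 2 (prior 1/4): the presenter has no choice, probability 1; weight (1/4)·1 = 1/4.
If it is in either of envelopes 3 and 4 (prior 1/4 each): that envelope was opened and seen not to hold the prize — ruled out; weight (1/4)·0 = 0 each.
The weights sum to 1/3.
So P(the cheque in envelope 2 | the presenter opened envelope 3 and envelope 4) = (1/4) / (1/3) = 3/4.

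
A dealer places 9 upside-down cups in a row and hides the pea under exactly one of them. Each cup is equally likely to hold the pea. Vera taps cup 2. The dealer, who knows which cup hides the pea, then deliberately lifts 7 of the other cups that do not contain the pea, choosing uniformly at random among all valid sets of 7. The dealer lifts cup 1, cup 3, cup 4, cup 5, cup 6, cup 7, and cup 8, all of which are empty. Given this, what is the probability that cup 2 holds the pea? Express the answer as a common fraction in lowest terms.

1/9

Consider each possible location of the pea in turn.
If it is under any of cups 1, 3, 4, 5, 6, 7, and 8 (prior 1/9 each): that cup was opened and seen not to hold the prize — ruled out; weight (1/9)·0 = 0 each.
If it is under cup 2 (prior 1/9): the dealer has 8 equally likely choices, so probability 1/8; weight (1/9)·(1/8) = 1/72.
If it is under cup 9 (prior 1/9): the dealer has no choice, probability 1; weight (1/9)·1 = 1/9.
The weights sum to 1/8.
So P(the pea under cup 2 | the dealer opened cup 1, cup 3, cup 4, cup 5, cup 6, cup 7, and cup 8) = (1/72) / (1/8) = 1/9.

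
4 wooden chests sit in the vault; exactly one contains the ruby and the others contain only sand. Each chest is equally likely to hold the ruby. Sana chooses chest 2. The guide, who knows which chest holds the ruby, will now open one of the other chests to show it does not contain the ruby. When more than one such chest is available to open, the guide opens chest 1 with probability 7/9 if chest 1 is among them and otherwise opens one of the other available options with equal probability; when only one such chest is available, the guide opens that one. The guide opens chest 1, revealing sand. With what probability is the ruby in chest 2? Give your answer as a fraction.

1/3

Condition on the true location of the ruby.
If it is in chest 1 (prior 1/4): the guide opened chest 1, so this case is ruled out; weight (1/4)·0 = 0.
If it is in any of chests 2, 3, and 4 (prior 1/4 each): chest 1 is available, opened with probability 7/9; weight (1/4)·(7/9) = 7/36 each.
The weights sum to 7/12.
So P(the ruby in chest 2 | the guide opened chest 1) = (7/36) / (7/12) = 1/3.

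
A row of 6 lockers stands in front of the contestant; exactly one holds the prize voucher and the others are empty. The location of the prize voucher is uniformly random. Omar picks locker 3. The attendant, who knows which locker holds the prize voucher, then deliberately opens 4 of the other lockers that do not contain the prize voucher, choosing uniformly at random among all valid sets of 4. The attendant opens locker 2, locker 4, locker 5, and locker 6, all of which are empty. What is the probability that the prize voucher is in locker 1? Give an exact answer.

Consider each possible location of the prize voucher in turn.
If it is in locker 1 (prior 1/6): the attendant has no choice, probability 1; weight (1/6)·1 = 1/6.
If it is in any of lockers 2, 4, 5, and 6 (prior 1/6 each): that locker was opened and seen not to hold the prize — ruled out; weight (1/6)·0 = 0 each.
If it is in locker 3 (prior 1/6): the attendant has 5 equally likely choices, so probability 1/5; weight (1/6)·(1/5) = 1/30.
The weights sum to 1/5.
So P(the prize voucher in locker 1 | the attendant opened locker 2, locker 4, locker 5, and locker 6) = (1/6) / (1/5) = 5/6.

5/6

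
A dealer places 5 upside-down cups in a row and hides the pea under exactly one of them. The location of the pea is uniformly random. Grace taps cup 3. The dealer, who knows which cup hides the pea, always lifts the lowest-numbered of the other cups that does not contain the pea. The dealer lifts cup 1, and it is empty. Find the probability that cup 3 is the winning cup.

1/4

Condition on the true location of the pea.
If it is under cup 1 (prior 1/5): the dealer opened cup 1, so this case is ruled out; weight (1/5)·0 = 0.
If it is under any of cups 2, 3, 4, and 5 (prior 1/5 each): cup 1 is the lowest-numbered option available, probability 1; weight (1/5)·1 = 1/5 each.
The weights sum to 4/5.
So P(the pea under cup 3 | the dealer opened cup 1) = (1/5) / (4/5) = 1/4.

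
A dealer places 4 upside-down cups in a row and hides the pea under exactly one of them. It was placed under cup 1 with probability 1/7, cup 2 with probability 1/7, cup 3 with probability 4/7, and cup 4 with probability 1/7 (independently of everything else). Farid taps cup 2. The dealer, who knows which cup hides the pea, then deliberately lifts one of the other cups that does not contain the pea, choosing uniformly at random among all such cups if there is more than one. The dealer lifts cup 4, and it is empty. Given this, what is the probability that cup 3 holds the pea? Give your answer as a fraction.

12/17

Condition on the true location of the pea.
If it is under cup 1 (prior 1/7): the dealer has 2 equally likely choices, so probability 1/2; weight (1/7)·(1/2) = 1/14.
If it is under cup 2 (prior 1/7): the dealer has 3 equally likely choices, so probability 1/3; weight (1/7)·(1/3) = 1/21.
If it is under cup 3 (prior 4/7): the dealer has 2 equally likely choices, so probability 1/2; weight (4/7)·(1/2) = 2/7.
If it is under cup 4 (prior 1/7): the dealer opened cup 4, so this case is ruled out; weight (1/7)·0 = 0.
The weights sum to 17/42.
So P(the pea under cup 3 | the dealer opened cup 4) = (2/7) / (17/42) = 12/17.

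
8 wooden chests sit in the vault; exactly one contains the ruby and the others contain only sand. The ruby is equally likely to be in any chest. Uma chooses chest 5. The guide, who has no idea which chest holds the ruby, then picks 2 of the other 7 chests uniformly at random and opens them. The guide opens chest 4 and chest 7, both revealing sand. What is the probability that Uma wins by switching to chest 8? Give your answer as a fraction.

Consider each possible location of the ruby in turn.
If it is in any of chests 1, 2, 3, 5, 6, and 8 (prior 1/8 each): the guide picks exactly this set with probability 1/21 regardless, and none is the prize; weight (1/8)·(1/21) = 1/168 each.
If it is in either of chests 4 and 7 (prior 1/8 each): that chest was opened and seen not to hold the prize — ruled out; weight (1/8)·0 = 0 each.
The weights sum to 1/28.
So P(the ruby in chest 8 | the guide opened chest 4 and chest 7) = (1/168) / (1/28) = 1/6.

1/6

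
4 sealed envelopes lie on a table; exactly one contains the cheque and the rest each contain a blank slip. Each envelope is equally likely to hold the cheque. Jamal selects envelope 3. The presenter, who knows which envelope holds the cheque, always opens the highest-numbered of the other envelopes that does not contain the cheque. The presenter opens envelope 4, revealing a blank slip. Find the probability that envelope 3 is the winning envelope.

1/3

Apply Bayes' rule, conditioning on where the cheque actually is.
If it is in any of envelopes 1, 2, and 3 (prior 1/4 each): envelope 4 is the highest-numbered option available, probability 1; weight (1/4)·1 = 1/4 each.
If it is in envelope 4 (prior 1/4): the presenter opened envelope 4, so this case is ruled out; weight (1/4)·0 = 0.
The weights sum to 3/4.
So P(the cheque in envelope 3 | the presenter opened envelope 4) = (1/4) / (3/4) = 1/3.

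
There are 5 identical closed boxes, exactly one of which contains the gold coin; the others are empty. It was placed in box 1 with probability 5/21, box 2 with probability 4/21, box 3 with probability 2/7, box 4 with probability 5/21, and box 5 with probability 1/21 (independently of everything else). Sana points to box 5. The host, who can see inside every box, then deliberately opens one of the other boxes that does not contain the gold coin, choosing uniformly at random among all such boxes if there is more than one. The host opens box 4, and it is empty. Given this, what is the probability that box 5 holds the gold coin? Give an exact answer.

1/21

Condition on the true location of the gold coin.
If it is in box 1 (prior 5/21): the host has 3 equally likely choices, so probability 1/3; weight (5/21)·(1/3) = 5/63.
If it is in box 2 (prior 4/21): the host has 3 equally likely choices, so probability 1/3; weight (4/21)·(1/3) = 4/63.
If it is in box 3 (prior 2/7): the host has 3 equally likely choices, so probability 1/3; weight (2/7)·(1/3) = 2/21.
If it is in box 4 (prior 5/21): the host opened box 4, so this case is ruled out; weight (5/21)·0 = 0.
If it is in box 5 (prior 1/21): the host has 4 equally likely choices, so probability 1/4; weight (1/21)·(1/4) = 1/84.
The weights sum to 1/4.
So P(the gold coin in box 5 | the host opened box 4) = (1/84) / (1/4) = 1/21.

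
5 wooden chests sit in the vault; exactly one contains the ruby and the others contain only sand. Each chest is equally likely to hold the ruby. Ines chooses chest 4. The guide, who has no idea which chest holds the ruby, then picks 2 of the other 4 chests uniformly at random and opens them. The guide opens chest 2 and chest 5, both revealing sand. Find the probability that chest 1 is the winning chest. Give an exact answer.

Consider each possible location of the ruby in turn.
If it is in any of chests 1, 3, and 4 (prior 1/5 each): the guide picks exactly this set with probability 1/6 regardless, and none is the prize; weight (1/5)·(1/6) = 1/30 each.
If it is in either of chests 2 and 5 (prior 1/5 each): that chest was opened and seen not to hold the prize — ruled out; weight (1/5)·0 = 0 each.
The weights sum to 1/10.
So P(the ruby in chest 1 | the guide opened chest 2 and chest 5) = (1/30) / (1/10) = 1/3.

1/3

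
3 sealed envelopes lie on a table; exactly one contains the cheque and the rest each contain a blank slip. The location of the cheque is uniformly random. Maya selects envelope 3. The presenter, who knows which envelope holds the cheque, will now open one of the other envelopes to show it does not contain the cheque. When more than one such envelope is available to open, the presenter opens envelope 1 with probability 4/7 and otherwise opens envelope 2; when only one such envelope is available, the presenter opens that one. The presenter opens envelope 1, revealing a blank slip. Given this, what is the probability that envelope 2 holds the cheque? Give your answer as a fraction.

7/11

Condition on the true location of the cheque.
If it is in envelope 1 (prior 1/3): the presenter opened envelope 1, so this case is ruled out; weight (1/3)·0 = 0.
If it is in envelope 2 (prior 1/3): only envelope 1 is available, probability 1; weight (1/3)·1 = 1/3.
If it is in envelope 3 (prior 1/3): envelope 1 is available, opened with probability 4/7; weight (1/3)·(4/7) = 4/21.
The weights sum to 11/21.
So P(the cheque in envelope 2 | the presenter opened envelope 1) = (1/3) / (11/21) = 7/11.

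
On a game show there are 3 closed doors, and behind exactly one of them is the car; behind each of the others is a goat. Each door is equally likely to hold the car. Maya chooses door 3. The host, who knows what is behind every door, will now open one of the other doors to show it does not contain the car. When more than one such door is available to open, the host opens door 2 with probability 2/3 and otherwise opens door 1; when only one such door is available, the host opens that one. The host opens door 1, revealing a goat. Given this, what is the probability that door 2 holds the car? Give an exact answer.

Condition on the true location of the car.
If it is behind door 1 (prior 1/3): the host opened door 1, so this case is ruled out; weight (1/3)·0 = 0.
If it is behind door 2 (prior 1/3): only door 1 is available, probability 1; weight (1/3)·1 = 1/3.
If it is behind door 3 (prior 1/3): door 2 is available but not opened, probability 1/3; weight (1/3)·(1/3) = 1/9.
The weights sum to 4/9.
So P(the car behind door 2 | the host opened door 1) = (1/3) / (4/9) = 3/4.

3/4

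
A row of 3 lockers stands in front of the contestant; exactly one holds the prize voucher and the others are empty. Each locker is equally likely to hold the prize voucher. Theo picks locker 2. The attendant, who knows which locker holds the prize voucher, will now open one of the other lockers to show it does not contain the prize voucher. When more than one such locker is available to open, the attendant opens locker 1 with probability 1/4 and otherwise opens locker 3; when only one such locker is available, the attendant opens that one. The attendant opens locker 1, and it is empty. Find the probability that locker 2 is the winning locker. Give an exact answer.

1/5

Condition on the true location of the prize voucher.
If it is in locker 1 (prior 1/3): the attendant opened locker 1, so this case is ruled out; weight (1/3)·0 = 0.
If it is in locker 2 (prior 1/3): locker 1 is available, opened with probability 1/4; weight (1/3)·(1/4) = 1/12.
If it is in locker 3 (prior 1/3): only locker 1 is available, probability 1; weight (1/3)·1 = 1/3.
The weights sum to 5/12.
So P(the prize voucher in locker 2 | the attendant opened locker 1) = (1/12) / (5/12) = 1/5.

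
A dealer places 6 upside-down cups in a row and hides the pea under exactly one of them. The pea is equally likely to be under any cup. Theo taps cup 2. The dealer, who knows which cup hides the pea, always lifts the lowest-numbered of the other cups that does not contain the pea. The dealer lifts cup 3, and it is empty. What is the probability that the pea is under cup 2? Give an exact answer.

0

Condition on the true location of the pea.
If it is under cup 1 (prior 1/6): cup 3 is the lowest-numbered option available, probability 1; weight (1/6)·1 = 1/6.
If it is under any of cups 2, 4, 5, and 6 (prior 1/6 each): the dealer would have opened cup 1 instead, probability 0; weight (1/6)·0 = 0 each.
If it is under cup 3 (prior 1/6): the dealer opened cup 3, so this case is ruled out; weight (1/6)·0 = 0.
The weights sum to 1/6.
So P(the pea under cup 2 | the dealer opened cup 3) = 0 / (1/6) = 0.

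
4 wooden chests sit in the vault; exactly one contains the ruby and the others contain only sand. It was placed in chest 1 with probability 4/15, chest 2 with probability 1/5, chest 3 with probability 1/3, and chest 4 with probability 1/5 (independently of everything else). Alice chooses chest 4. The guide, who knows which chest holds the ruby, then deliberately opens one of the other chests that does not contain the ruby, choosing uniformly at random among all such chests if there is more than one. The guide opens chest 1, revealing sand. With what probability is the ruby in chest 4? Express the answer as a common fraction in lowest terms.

1/5

Consider each possible location of the ruby in turn.
If it is in chest 1 (prior 4/15): the guide opened chest 1, so this case is ruled out; weight (4/15)·0 = 0.
If it is in chest 2 (prior 1/5): the guide has 2 equally likely choices, so probability 1/2; weight (1/5)·(1/2) = 1/10.
If it is in chest 3 (prior 1/3): the guide has 2 equally likely choices, so probability 1/2; weight (1/3)·(1/2) = 1/6.
If it is in chest 4 (prior 1/5): the guide has 3 equally likely choices, so probability 1/3; weight (1/5)·(1/3) = 1/15.
The weights sum to 1/3.
So P(the ruby in chest 4 | the guide opened chest 1) = (1/15) / (1/3) = 1/5.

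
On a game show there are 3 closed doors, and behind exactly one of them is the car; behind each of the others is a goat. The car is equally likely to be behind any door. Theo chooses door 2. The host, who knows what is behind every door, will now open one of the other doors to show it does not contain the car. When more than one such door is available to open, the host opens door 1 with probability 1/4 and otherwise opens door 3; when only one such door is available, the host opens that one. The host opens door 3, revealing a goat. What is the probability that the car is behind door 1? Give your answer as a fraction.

4/7

Apply Bayes' rule, conditioning on where the car actually is.
If it is behind door 1 (prior 1/3): only door 3 is available, probability 1; weight (1/3)·1 = 1/3.
If it is behind door 2 (prior 1/3): door 1 is available but not opened, probability 3/4; weight (1/3)·(3/4) = 1/4.
If it is behind door 3 (prior 1/3): the host opened door 3, so this case is ruled out; weight (1/3)·0 = 0.
The weights sum to 7/12.
So P(the car behind door 1 | the host opened door 3) = (1/3) / (7/12) = 4/7.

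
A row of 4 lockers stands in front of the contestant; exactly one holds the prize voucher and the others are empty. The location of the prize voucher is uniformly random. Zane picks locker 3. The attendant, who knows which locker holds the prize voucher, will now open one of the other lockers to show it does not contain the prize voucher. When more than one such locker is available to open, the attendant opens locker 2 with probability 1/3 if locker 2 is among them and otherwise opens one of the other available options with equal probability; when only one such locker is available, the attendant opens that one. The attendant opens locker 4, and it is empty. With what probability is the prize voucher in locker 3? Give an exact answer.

2/9

Apply Bayes' rule, conditioning on where the prize voucher actually is.
If it is in locker 1 (prior 1/4): locker 2 is available but not opened, probability 2/3; weight (1/4)·(2/3) = 1/6.
If it is in locker 2 (prior 1/4): locker 2 holds the prize so is unavailable; the attendant chooses uniformly among the 2 others, probability 1/2; weight (1/4)·(1/2) = 1/8.
If it is in locker 3 (prior 1/4): locker 2 is available but not opened; locker 4 gets probability (1 − 1/3)/2 = 1/3; weight (1/4)·(1/3) = 1/12.
If it is in locker 4 (prior 1/4): the attendant opened locker 4, so this case is ruled out; weight (1/4)·0 = 0.
The weights sum to 3/8.
So P(the prize voucher in locker 3 | the attendant opened locker 4) = (1/12) / (3/8) = 2/9.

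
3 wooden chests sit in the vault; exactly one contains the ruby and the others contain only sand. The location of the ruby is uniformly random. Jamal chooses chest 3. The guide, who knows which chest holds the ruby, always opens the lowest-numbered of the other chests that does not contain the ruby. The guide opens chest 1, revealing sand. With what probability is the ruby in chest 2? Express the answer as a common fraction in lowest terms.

Consider each possible location of the ruby in turn.
If it is in chest 1 (prior 1/3): the guide opened chest 1, so this case is ruled out; weight (1/3)·0 = 0.
If it is in either of chests 2 and 3 (prior 1/3 each): chest 1 is the lowest-numbered option available, probability 1; weight (1/3)·1 = 1/3 each.
The weights sum to 2/3.
So P(the ruby in chest 2 | the guide opened chest 1) = (1/3) / (2/3) = 1/2.

1/2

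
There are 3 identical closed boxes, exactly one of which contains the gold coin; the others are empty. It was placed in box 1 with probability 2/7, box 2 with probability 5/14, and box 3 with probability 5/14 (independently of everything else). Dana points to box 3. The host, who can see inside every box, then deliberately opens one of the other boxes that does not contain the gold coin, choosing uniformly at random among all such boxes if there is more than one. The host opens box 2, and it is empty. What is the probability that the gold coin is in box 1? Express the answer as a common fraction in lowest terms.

Apply Bayes' rule, conditioning on where the gold coin actually is.
If it is in box 1 (prior 2/7): the host has no choice, probability 1; weight (2/7)·1 = 2/7.
If it is in box 2 (prior 5/14): the host opened box 2, so this case is ruled out; weight (5/14)·0 = 0.
If it is in box 3 (prior 5/14): the host has 2 equally likely choices, so probability 1/2; weight (5/14)·(1/2) = 5/28.
The weights sum to 13/28.
So P(the gold coin in box 1 | the host opened box 2) = (2/7) / (13/28) = 8/13.

8/13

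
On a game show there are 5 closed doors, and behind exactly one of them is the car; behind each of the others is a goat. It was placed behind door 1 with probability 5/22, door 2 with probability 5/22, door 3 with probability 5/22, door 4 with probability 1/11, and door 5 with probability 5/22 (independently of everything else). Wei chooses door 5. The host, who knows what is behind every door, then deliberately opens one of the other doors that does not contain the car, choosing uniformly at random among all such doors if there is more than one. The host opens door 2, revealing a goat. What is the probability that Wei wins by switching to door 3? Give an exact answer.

Consider each possible location of the car in turn.
If it is behind either of doors 1 and 3 (prior 5/22 each): the host has 3 equally likely choices, so probability 1/3; weight (5/22)·(1/3) = 5/66 each.
If it is behind door 2 (prior 5/22): the host opened door 2, so this case is ruled out; weight (5/22)·0 = 0.
If it is behind door 4 (prior 1/11): the host has 3 equally likely choices, so probability 1/3; weight (1/11)·(1/3) = 1/33.
If it is behind door 5 (prior 5/22): the host has 4 equally likely choices, so probability 1/4; weight (5/22)·(1/4) = 5/88.
The weights sum to 21/88.
So P(the car behind door 3 | the host opened door 2) = (5/66) / (21/88) = 20/63.

20/63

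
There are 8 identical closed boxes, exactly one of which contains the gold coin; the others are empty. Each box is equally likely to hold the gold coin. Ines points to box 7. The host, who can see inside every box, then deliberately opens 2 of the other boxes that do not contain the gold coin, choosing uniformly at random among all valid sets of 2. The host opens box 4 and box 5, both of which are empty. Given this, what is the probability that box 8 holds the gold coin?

Consider each possible location of the gold coin in turn.
If it is in any of boxes 1, 2, 3, 6, and 8 (prior 1/8 each): the host has 15 equally likely choices, so probability 1/15; weight (1/8)·(1/15) = 1/120 each.
If it is in either of boxes 4 and 5 (prior 1/8 each): that box was opened and seen not to hold the prize — ruled out; weight (1/8)·0 = 0 each.
If it is in box 7 (prior 1/8): the host has 21 equally likely choices, so probability 1/21; weight (1/8)·(1/21) = 1/168.
The weights sum to 1/21.
So P(the gold coin in box 8 | the host opened box 4 and box 5) = (1/120) / (1/21) = 7/40.

7/40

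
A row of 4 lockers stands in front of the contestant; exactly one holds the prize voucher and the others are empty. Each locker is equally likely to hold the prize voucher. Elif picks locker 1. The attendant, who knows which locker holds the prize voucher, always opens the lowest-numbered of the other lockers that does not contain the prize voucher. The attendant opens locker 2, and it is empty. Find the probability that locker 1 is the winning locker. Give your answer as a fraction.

Apply Bayes' rule, conditioning on where the prize voucher actually is.
If it is in any of lockers 1, 3, and 4 (prior 1/4 each): locker 2 is the lowest-numbered option available, probability 1; weight (1/4)·1 = 1/4 each.
If it is in locker 2 (prior 1/4): the attendant opened locker 2, so this case is ruled out; weight (1/4)·0 = 0.
The weights sum to 3/4.
So P(the prize voucher in locker 1 | the attendant opened locker 2) = (1/4) / (3/4) = 1/3.

1/3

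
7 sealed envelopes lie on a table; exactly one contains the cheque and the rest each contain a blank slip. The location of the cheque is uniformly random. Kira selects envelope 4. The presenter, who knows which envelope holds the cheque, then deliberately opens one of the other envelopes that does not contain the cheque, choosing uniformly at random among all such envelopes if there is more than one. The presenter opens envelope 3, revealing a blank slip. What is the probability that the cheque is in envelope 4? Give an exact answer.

1/7

Consider each possible location of the cheque in turn.
If it is in any of envelopes 1, 2, 5, 6, and 7 (prior 1/7 each): the presenter has 5 equally likely choices, so probability 1/5; weight (1/7)·(1/5) = 1/35 each.
If it is in envelope 3 (prior 1/7): the presenter opened envelope 3, so this case is ruled out; weight (1/7)·0 = 0.
If it is in envelope 4 (prior 1/7): the presenter has 6 equally likely choices, so probability 1/6; weight (1/7)·(1/6) = 1/42.
The weights sum to 1/6.
So P(the cheque in envelope 4 | the presenter opened envelope 3) = (1/42) / (1/6) = 1/7.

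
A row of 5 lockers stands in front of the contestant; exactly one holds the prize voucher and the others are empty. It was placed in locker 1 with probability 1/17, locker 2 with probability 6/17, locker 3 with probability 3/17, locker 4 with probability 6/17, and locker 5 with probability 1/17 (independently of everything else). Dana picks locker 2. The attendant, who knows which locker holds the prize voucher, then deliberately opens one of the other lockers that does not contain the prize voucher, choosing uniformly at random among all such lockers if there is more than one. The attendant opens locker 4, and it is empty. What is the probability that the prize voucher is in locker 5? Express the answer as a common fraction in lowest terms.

Consider each possible location of the prize voucher in turn.
If it is in either of lockers 1 and 5 (prior 1/17 each): the attendant has 3 equally likely choices, so probability 1/3; weight (1/17)·(1/3) = 1/51 each.
If it is in locker 2 (prior 6/17): the attendant has 4 equally likely choices, so probability 1/4; weight (6/17)·(1/4) = 3/34.
If it is in locker 3 (prior 3/17): the attendant has 3 equally likely choices, so probability 1/3; weight (3/17)·(1/3) = 1/17.
If it is in locker 4 (prior 6/17): the attendant opened locker 4, so this case is ruled out; weight (6/17)·0 = 0.
The weights sum to 19/102.
So P(the prize voucher in locker 5 | the attendant opened locker 4) = (1/51) / (19/102) = 2/19.

2/19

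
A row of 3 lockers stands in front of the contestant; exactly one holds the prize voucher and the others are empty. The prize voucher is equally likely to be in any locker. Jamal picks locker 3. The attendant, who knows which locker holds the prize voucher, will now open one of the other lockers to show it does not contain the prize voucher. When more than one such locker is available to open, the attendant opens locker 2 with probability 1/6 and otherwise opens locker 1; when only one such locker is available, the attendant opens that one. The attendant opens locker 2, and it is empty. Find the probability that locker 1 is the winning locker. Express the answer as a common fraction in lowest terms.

6/7

Condition on the true location of the prize voucher.
If it is in locker 1 (prior 1/3): only locker 2 is available, probability 1; weight (1/3)·1 = 1/3.
If it is in locker 2 (prior 1/3): the attendant opened locker 2, so this case is ruled out; weight (1/3)·0 = 0.
If it is in locker 3 (prior 1/3): locker 2 is available, opened with probability 1/6; weight (1/3)·(1/6) = 1/18.
The weights sum to 7/18.
So P(the prize voucher in locker 1 | the attendant opened locker 2) = (1/3) / (7/18) = 6/7.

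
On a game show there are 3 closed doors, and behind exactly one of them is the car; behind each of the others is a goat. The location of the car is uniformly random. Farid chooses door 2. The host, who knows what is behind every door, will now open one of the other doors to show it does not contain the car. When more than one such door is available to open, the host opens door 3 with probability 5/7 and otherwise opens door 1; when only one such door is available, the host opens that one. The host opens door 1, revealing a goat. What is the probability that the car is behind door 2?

2/9

Consider each possible location of the car in turn.
If it is behind door 1 (prior 1/3): the host opened door 1, so this case is ruled out; weight (1/3)·0 = 0.
If it is behind door 2 (prior 1/3): door 3 is available but not opened, probability 2/7; weight (1/3)·(2/7) = 2/21.
If it is behind door 3 (prior 1/3): only door 1 is available, probability 1; weight (1/3)·1 = 1/3.
The weights sum to 3/7.
So P(the car behind door 2 | the host opened door 1) = (2/21) / (3/7) = 2/9.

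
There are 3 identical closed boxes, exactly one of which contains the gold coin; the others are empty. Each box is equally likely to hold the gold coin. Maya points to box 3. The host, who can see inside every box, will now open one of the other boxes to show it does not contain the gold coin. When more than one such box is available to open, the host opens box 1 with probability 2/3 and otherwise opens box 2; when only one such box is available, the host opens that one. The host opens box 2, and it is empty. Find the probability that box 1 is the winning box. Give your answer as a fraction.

Apply Bayes' rule, conditioning on where the gold coin actually is.
If it is in box 1 (prior 1/3): only box 2 is available, probability 1; weight (1/3)·1 = 1/3.
If it is in box 2 (prior 1/3): the host opened box 2, so this case is ruled out; weight (1/3)·0 = 0.
If it is in box 3 (prior 1/3): box 1 is available but not opened, probability 1/3; weight (1/3)·(1/3) = 1/9.
The weights sum to 4/9.
So P(the gold coin in box 1 | the host opened box 2) = (1/3) / (4/9) = 3/4.

3/4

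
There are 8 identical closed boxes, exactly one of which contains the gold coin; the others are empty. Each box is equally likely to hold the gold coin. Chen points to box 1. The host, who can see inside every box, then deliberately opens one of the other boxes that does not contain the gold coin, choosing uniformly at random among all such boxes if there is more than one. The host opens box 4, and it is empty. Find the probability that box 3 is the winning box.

Apply Bayes' rule, conditioning on where the gold coin actually is.
If it is in box 1 (prior 1/8): the host has 7 equally likely choices, so probability 1/7; weight (1/8)·(1/7) = 1/56.
If it is in any of boxes 2, 3, 5, 6, 7, and 8 (prior 1/8 each): the host has 6 equally likely choices, so probability 1/6; weight (1/8)·(1/6) = 1/48 each.
If it is in box 4 (prior 1/8): the host opened box 4, so this case is ruled out; weight (1/8)·0 = 0.
The weights sum to 1/7.
So P(the gold coin in box 3 | the host opened box 4) = (1/48) / (1/7) = 7/48.

7/48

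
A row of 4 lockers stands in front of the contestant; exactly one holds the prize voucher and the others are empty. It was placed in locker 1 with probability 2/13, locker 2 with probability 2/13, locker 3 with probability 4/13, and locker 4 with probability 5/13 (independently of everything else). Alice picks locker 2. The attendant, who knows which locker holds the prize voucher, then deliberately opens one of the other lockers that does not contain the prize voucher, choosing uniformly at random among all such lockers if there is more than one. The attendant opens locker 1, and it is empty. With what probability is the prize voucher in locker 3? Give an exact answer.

12/31

Apply Bayes' rule, conditioning on where the prize voucher actually is.
If it is in locker 1 (prior 2/13): the attendant opened locker 1, so this case is ruled out; weight (2/13)·0 = 0.
If it is in locker 2 (prior 2/13): the attendant has 3 equally likely choices, so probability 1/3; weight (2/13)·(1/3) = 2/39.
If it is in locker 3 (prior 4/13): the attendant has 2 equally likely choices, so probability 1/2; weight (4/13)·(1/2) = 2/13.
If it is in locker 4 (prior 5/13): the attendant has 2 equally likely choices, so probability 1/2; weight (5/13)·(1/2) = 5/26.
The weights sum to 31/78.
So P(the prize voucher in locker 3 | the attendant opened locker 1) = (2/13) / (31/78) = 12/31.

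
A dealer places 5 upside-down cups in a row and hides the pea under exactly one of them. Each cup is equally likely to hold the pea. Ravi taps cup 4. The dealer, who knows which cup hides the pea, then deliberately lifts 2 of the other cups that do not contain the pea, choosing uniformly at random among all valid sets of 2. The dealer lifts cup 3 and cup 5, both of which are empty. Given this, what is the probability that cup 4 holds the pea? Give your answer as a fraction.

1/5

Apply Bayes' rule, conditioning on where the pea actually is.
If it is under either of cups 1 and 2 (prior 1/5 each): the dealer has 3 equally likely choices, so probability 1/3; weight (1/5)·(1/3) = 1/15 each.
If it is under either of cups 3 and 5 (prior 1/5 each): that cup was opened and seen not to hold the prize — ruled out; weight (1/5)·0 = 0 each.
If it is under cup 4 (prior 1/5): the dealer has 6 equally likely choices, so probability 1/6; weight (1/5)·(1/6) = 1/30.
The weights sum to 1/6.
So P(the pea under cup 4 | the dealer opened cup 3 and cup 5) = (1/30) / (1/6) = 1/5.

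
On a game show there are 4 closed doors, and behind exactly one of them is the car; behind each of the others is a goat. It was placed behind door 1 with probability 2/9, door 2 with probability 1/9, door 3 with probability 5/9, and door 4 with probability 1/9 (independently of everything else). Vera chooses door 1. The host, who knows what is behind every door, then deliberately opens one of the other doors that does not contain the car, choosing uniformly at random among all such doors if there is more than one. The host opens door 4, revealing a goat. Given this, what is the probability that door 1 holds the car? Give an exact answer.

Condition on the true location of the car.
If it is behind door 1 (prior 2/9): the host has 3 equally likely choices, so probability 1/3; weight (2/9)·(1/3) = 2/27.
If it is behind door 2 (prior 1/9): the host has 2 equally likely choices, so probability 1/2; weight (1/9)·(1/2) = 1/18.
If it is behind door 3 (prior 5/9): the host has 2 equally likely choices, so probability 1/2; weight (5/9)·(1/2) = 5/18.
If it is behind door 4 (prior 1/9): the host opened door 4, so this case is ruled out; weight (1/9)·0 = 0.
The weights sum to 11/27.
So P(the car behind door 1 | the host opened door 4) = (2/27) / (11/27) = 2/11.

2/11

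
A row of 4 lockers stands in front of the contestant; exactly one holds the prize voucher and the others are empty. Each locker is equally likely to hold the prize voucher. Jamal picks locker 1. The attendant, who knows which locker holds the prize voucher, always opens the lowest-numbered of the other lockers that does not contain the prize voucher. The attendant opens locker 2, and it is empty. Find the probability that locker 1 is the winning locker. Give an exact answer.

Consider each possible location of the prize voucher in turn.
If it is in any of lockers 1, 3, and 4 (prior 1/4 each): locker 2 is the lowest-numbered option available, probability 1; weight (1/4)·1 = 1/4 each.
If it is in locker 2 (prior 1/4): the attendant opened locker 2, so this case is ruled out; weight (1/4)·0 = 0.
The weights sum to 3/4.
So P(the prize voucher in locker 1 | the attendant opened locker 2) = (1/4) / (3/4) = 1/3.

1/3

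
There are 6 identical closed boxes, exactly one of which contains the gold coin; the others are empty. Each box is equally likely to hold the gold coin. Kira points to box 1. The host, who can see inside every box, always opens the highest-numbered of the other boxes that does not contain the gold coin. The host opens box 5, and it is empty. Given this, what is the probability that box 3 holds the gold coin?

0

Condition on the true location of the gold coin.
If it is in any of boxes 1, 2, 3, and 4 (prior 1/6 each): the host would have opened box 6 instead, probability 0; weight (1/6)·0 = 0 each.
If it is in box 5 (prior 1/6): the host opened box 5, so this case is ruled out; weight (1/6)·0 = 0.
If it is in box 6 (prior 1/6): box 5 is the highest-numbered option available, probability 1; weight (1/6)·1 = 1/6.
The weights sum to 1/6.
So P(the gold coin in box 3 | the host opened box 5) = 0 / (1/6) = 0.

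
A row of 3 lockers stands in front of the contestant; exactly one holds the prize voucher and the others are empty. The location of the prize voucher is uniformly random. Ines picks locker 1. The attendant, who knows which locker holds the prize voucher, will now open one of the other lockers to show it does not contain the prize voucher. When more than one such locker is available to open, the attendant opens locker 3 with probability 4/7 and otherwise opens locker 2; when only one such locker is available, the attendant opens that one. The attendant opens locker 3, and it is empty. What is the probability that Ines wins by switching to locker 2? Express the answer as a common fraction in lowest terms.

7/11

Apply Bayes' rule, conditioning on where the prize voucher actually is.
If it is in locker 1 (prior 1/3): locker 3 is available, opened with probability 4/7; weight (1/3)·(4/7) = 4/21.
If it is in locker 2 (prior 1/3): only locker 3 is available, probability 1; weight (1/3)·1 = 1/3.
If it is in locker 3 (prior 1/3): the attendant opened locker 3, so this case is ruled out; weight (1/3)·0 = 0.
The weights sum to 11/21.
So P(the prize voucher in locker 2 | the attendant opened locker 3) = (1/3) / (11/21) = 7/11.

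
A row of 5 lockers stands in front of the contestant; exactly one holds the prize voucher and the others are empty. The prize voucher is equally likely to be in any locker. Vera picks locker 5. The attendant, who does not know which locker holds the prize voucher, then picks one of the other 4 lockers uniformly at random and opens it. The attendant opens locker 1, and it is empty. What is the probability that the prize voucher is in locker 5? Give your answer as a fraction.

1/4

Condition on the true location of the prize voucher.
If it is in locker 1 (prior 1/5): the attendant opened locker 1, so this case is ruled out; weight (1/5)·0 = 0.
If it is in any of lockers 2, 3, 4, and 5 (prior 1/5 each): the attendant picks locker 1 with probability 1/4 regardless, and it is not the prize; weight (1/5)·(1/4) = 1/20 each.
The weights sum to 1/5.
So P(the prize voucher in locker 5 | the attendant opened locker 1) = (1/20) / (1/5) = 1/4.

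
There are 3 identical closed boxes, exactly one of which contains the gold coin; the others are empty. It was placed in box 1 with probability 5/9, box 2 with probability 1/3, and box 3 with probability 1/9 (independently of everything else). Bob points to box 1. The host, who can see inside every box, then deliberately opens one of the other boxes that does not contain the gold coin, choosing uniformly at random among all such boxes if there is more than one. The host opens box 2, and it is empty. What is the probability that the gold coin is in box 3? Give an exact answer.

2/7

Condition on the true location of the gold coin.
If it is in box 1 (prior 5/9): the host has 2 equally likely choices, so probability 1/2; weight (5/9)·(1/2) = 5/18.
If it is in box 2 (prior 1/3): the host opened box 2, so this case is ruled out; weight (1/3)·0 = 0.
If it is in box 3 (prior 1/9): the host has no choice, probability 1; weight (1/9)·1 = 1/9.
The weights sum to 7/18.
So P(the gold coin in box 3 | the host opened box 2) = (1/9) / (7/18) = 2/7.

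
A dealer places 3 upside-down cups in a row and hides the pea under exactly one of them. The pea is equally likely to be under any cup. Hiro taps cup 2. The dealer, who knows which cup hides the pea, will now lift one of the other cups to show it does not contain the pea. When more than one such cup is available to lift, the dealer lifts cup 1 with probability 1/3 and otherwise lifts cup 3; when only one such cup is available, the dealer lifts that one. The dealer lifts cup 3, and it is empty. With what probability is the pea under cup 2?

Condition on the true location of the pea.
If it is under cup 1 (prior 1/3): only cup 3 is available, probability 1; weight (1/3)·1 = 1/3.
If it is under cup 2 (prior 1/3): cup 1 is available but not opened, probability 2/3; weight (1/3)·(2/3) = 2/9.
If it is under cup 3 (prior 1/3): the dealer opened cup 3, so this case is ruled out; weight (1/3)·0 = 0.
The weights sum to 5/9.
So P(the pea under cup 2 | the dealer opened cup 3) = (2/9) / (5/9) = 2/5.

2/5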